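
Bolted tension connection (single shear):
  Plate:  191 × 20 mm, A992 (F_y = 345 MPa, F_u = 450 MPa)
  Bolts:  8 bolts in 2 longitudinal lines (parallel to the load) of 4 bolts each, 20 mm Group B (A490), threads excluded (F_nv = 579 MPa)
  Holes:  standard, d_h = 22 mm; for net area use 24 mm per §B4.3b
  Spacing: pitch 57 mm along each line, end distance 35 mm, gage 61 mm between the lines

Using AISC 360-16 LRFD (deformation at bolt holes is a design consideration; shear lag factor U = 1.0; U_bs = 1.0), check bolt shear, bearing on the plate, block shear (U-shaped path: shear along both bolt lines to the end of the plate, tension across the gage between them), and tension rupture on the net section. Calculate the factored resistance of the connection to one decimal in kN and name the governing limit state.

Bolt shear: A_b = π(20)²/4 = 314.16 mm². φR_n = 0.75 × 579 × 314.16 × 8 × 1 = 1091.4 kN.
Bearing (20 mm plate, F_u = 450 MPa): end bolts L_c = 35 − 22/2 = 24, R_n = min(1.2×24×20×450, 2.4×20×20×450) = 259.2 kN/bolt; interior L_c = 57 − 22 = 35, R_n = 378 kN/bolt. φR_n = 0.75 × (2×259.2 + 6×378) = 2089.8 kN.
Block shear: shear path 2×[35+3×57] = 2×206 mm, A_gv = 8240, A_nv = 2×(206 − 3.5×24)×20 = 4880 mm²; tension across gage: (61 − 1×24)×20 = 740 mm². R_n = min(0.6×450×4880, 0.6×345×8240) + 1.0×450×740 = min(1317.6, 1705.7) + 333 = 1650.6 kN. φR_n = 0.75 × 1650.6 = 1238.0 kN.
Tension rupture (net): A_n = (191 − 2×24)×20 = 2860 mm² (U = 1.0, A_e = A_n). φR_n = 0.75 × 450 × 2860 = 965.3 kN.
Governing: min(1091.4, 2089.8, 1238.0, 965.3) = 965.3 kN → net-section rupture.

965.3 kN (net-section rupture governs)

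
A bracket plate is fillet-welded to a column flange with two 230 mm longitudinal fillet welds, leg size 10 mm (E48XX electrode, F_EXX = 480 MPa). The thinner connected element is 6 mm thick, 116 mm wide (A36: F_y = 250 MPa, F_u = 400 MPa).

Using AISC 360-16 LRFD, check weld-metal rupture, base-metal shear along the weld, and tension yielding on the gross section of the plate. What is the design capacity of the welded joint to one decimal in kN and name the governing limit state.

156.6 kN (gross-section yield governs)

Weld metal: throat = 0.707×10 = 7.07 mm, L = 2×230 = 460 mm. φR_n = 0.75 × 0.6 × 480 × 7.07 × 460 = 702.5 kN.
Base metal shear (6 mm plate): yield φR_n = 1.0×0.6×250×6×460 = 414.0 kN; rupture φR_n = 0.75×0.6×400×6×460 = 496.8 kN; take 414.0 kN (yield).
Tension yield (gross): A_g = 116×6 = 696 mm². φR_n = 0.90 × 250 × 696 = 156.6 kN.
Governing: min(702.5, 414.0, 156.6) = 156.6 kN → gross-section yield.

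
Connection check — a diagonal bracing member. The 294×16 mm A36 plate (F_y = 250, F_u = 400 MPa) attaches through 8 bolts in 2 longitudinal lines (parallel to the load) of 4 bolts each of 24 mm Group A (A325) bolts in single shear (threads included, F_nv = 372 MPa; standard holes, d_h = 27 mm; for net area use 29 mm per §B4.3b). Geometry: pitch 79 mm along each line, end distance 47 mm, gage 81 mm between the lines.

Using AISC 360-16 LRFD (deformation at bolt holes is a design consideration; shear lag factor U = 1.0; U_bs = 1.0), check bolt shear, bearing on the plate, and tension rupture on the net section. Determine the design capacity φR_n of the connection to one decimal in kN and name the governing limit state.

Bolt shear: A_b = π(24)²/4 = 452.39 mm². φR_n = 0.75 × 372 × 452.39 × 8 × 1 = 1009.7 kN.
Bearing (16 mm plate, F_u = 400 MPa): end bolts L_c = 47 − 27/2 = 33.5, R_n = min(1.2×33.5×16×400, 2.4×24×16×400) = 257.28 kN/bolt; interior L_c = 79 − 27 = 52, R_n = 368.64 kN/bolt. φR_n = 0.75 × (2×257.28 + 6×368.64) = 2044.8 kN.
Tension rupture (net): A_n = (294 − 2×29)×16 = 3776 mm² (U = 1.0, A_e = A_n). φR_n = 0.75 × 400 × 3776 = 1132.8 kN.
Governing: min(1009.7, 2044.8, 1132.8) = 1009.7 kN → bolt shear.

1009.7 kN (bolt shear governs)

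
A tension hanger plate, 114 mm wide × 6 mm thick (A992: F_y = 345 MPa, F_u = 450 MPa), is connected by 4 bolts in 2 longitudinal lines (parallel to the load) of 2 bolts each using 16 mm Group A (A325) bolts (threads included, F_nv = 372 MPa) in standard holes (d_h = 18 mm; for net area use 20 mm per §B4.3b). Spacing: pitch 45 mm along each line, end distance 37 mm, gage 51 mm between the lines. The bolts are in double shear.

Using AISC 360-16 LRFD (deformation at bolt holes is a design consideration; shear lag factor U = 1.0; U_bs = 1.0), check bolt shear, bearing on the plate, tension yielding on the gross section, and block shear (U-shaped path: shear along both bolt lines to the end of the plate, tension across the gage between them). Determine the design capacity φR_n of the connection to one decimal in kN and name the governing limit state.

Bolt shear: A_b = π(16)²/4 = 201.06 mm². φR_n = 0.75 × 372 × 201.06 × 4 × 2 = 448.8 kN.
Bearing (6 mm plate, F_u = 450 MPa): end bolts L_c = 37 − 18/2 = 28, R_n = min(1.2×28×6×450, 2.4×16×6×450) = 90.72 kN/bolt; interior L_c = 45 − 18 = 27, R_n = 87.48 kN/bolt. φR_n = 0.75 × (2×90.72 + 2×87.48) = 267.3 kN.
Tension yield (gross): A_g = 114×6 = 684 mm². φR_n = 0.90 × 345 × 684 = 212.4 kN.
Block shear: shear path 2×[37+1×45] = 2×82 mm, A_gv = 984, A_nv = 2×(82 − 1.5×20)×6 = 624 mm²; tension across gage: (51 − 1×20)×6 = 186 mm². R_n = min(0.6×450×624, 0.6×345×984) + 1.0×450×186 = min(168.48, 203.69) + 83.7 = 252.18 kN. φR_n = 0.75 × 252.18 = 189.1 kN.
Governing: min(448.8, 267.3, 212.4, 189.1) = 189.1 kN → block shear.

189.1 kN (block shear governs)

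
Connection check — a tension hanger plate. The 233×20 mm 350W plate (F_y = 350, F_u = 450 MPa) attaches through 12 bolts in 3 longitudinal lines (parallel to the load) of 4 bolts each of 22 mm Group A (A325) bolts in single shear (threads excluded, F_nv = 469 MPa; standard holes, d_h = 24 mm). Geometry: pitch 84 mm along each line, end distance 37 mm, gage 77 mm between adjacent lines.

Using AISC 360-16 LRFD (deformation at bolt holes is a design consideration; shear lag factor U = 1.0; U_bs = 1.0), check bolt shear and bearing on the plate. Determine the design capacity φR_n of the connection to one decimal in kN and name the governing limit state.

Bolt shear: A_b = π(22)²/4 = 380.13 mm². φR_n = 0.75 × 469 × 380.13 × 12 × 1 = 1604.5 kN.
Bearing (20 mm plate, F_u = 450 MPa): end bolts L_c = 37 − 24/2 = 25, R_n = min(1.2×25×20×450, 2.4×22×20×450) = 270 kN/bolt; interior L_c = 84 − 24 = 60, R_n = 475.2 kN/bolt. φR_n = 0.75 × (3×270 + 9×475.2) = 3815.1 kN.
Governing: min(1604.5, 3815.1) = 1604.5 kN → bolt shear.

1604.5 kN (bolt shear governs)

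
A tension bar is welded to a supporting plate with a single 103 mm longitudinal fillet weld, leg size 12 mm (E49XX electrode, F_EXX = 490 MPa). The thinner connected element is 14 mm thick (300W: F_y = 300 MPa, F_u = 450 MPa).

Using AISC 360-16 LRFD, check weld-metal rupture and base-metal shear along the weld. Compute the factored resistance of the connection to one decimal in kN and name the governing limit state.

192.7 kN (weld metal governs)

Weld metal: throat = 0.707×12 = 8.484 mm, L = 103 mm. φR_n = 0.75 × 0.6 × 490 × 8.484 × 103 = 192.7 kN.
Base metal shear (14 mm plate): yield φR_n = 1.0×0.6×300×14×103 = 259.6 kN; rupture φR_n = 0.75×0.6×450×14×103 = 292.0 kN; take 259.6 kN (yield).
Governing: min(192.7, 259.6) = 192.7 kN → weld metal.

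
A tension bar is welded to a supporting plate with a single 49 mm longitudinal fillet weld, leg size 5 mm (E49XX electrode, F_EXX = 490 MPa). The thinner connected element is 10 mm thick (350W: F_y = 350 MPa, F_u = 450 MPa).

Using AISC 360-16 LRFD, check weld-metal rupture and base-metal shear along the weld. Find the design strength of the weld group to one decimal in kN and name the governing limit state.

Weld metal: throat = 0.707×5 = 3.535 mm, L = 49 mm. φR_n = 0.75 × 0.6 × 490 × 3.535 × 49 = 38.2 kN.
Base metal shear (10 mm plate): yield φR_n = 1.0×0.6×350×10×49 = 102.9 kN; rupture φR_n = 0.75×0.6×450×10×49 = 99.2 kN; take 99.2 kN (rupture).
Governing: min(38.2, 99.2) = 38.2 kN → weld metal.

38.2 kN (weld metal governs)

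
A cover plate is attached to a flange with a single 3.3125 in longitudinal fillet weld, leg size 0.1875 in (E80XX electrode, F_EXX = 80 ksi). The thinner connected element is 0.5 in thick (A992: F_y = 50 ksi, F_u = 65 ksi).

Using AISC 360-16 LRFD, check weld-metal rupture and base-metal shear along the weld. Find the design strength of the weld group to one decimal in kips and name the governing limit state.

15.8 kips (weld metal governs)

Weld metal: throat = 0.707×0.1875 = 0.13256 in, L = 3.3125 in. φR_n = 0.75 × 0.6 × 80 × 0.13256 × 3.3125 = 15.8 kips.
Base metal shear (0.5 in plate): yield φR_n = 1.0×0.6×50×0.5×3.3125 = 49.7 kips; rupture φR_n = 0.75×0.6×65×0.5×3.3125 = 48.4 kips; take 48.4 kips (rupture).
Governing: min(15.8, 48.4) = 15.8 kips → weld metal.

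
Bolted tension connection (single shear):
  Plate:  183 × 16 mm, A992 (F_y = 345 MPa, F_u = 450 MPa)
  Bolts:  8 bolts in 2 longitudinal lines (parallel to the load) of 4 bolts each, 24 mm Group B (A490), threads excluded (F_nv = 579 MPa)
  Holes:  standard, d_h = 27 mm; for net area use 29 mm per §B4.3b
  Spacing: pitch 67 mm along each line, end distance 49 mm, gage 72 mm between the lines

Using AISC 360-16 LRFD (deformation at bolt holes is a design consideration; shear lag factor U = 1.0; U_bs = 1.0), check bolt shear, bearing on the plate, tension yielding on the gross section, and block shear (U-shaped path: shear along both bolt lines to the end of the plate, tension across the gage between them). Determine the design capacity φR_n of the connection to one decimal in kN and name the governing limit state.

Bolt shear: A_b = π(24)²/4 = 452.39 mm². φR_n = 0.75 × 579 × 452.39 × 8 × 1 = 1571.6 kN.
Bearing (16 mm plate, F_u = 450 MPa): end bolts L_c = 49 − 27/2 = 35.5, R_n = min(1.2×35.5×16×450, 2.4×24×16×450) = 306.72 kN/bolt; interior L_c = 67 − 27 = 40, R_n = 345.6 kN/bolt. φR_n = 0.75 × (2×306.72 + 6×345.6) = 2015.3 kN.
Tension yield (gross): A_g = 183×16 = 2928 mm². φR_n = 0.90 × 345 × 2928 = 909.1 kN.
Block shear: shear path 2×[49+3×67] = 2×250 mm, A_gv = 8000, A_nv = 2×(250 − 3.5×29)×16 = 4752 mm²; tension across gage: (72 − 1×29)×16 = 688 mm². R_n = min(0.6×450×4752, 0.6×345×8000) + 1.0×450×688 = min(1283, 1656) + 309.6 = 1592.6 kN. φR_n = 0.75 × 1592.6 = 1194.5 kN.
Governing: min(1571.6, 2015.3, 909.1, 1194.5) = 909.1 kN → gross-section yield.

909.1 kN (gross-section yield governs)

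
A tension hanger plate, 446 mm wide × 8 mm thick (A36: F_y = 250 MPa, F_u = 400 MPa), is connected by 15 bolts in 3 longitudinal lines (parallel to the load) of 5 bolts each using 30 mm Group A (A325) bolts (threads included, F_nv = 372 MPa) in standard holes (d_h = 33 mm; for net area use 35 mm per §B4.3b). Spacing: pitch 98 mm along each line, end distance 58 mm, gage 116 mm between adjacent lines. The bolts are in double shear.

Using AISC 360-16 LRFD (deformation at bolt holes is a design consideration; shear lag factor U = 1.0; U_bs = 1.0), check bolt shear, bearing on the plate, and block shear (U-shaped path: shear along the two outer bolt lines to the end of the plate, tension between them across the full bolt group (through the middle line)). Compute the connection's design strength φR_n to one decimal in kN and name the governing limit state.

Bolt shear: A_b = π(30)²/4 = 706.86 mm². φR_n = 0.75 × 372 × 706.86 × 15 × 2 = 5916.4 kN.
Bearing (8 mm plate, F_u = 400 MPa): end bolts L_c = 58 − 33/2 = 41.5, R_n = min(1.2×41.5×8×400, 2.4×30×8×400) = 159.36 kN/bolt; interior L_c = 98 − 33 = 65, R_n = 230.4 kN/bolt. φR_n = 0.75 × (3×159.36 + 12×230.4) = 2432.2 kN.
Block shear: shear path 2×[58+4×98] = 2×450 mm, A_gv = 7200, A_nv = 2×(450 − 4.5×35)×8 = 4680 mm²; tension across gage: (232 − 2×35)×8 = 1296 mm². R_n = min(0.6×400×4680, 0.6×250×7200) + 1.0×400×1296 = min(1123.2, 1080) + 518.4 = 1598.4 kN. φR_n = 0.75 × 1598.4 = 1198.8 kN.
Governing: min(5916.4, 2432.2, 1198.8) = 1198.8 kN → block shear.

1198.8 kN (block shear governs)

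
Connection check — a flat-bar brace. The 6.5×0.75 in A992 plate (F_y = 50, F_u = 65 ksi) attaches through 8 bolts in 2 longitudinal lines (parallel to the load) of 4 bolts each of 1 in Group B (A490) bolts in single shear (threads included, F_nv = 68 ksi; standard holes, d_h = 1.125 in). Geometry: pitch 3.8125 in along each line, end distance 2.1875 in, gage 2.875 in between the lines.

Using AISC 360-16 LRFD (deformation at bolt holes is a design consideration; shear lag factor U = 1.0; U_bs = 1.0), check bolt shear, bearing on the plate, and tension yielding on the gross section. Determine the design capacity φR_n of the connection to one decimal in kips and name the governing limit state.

Bolt shear: A_b = π(1)²/4 = 0.7854 in². φR_n = 0.75 × 68 × 0.7854 × 8 × 1 = 320.4 kips.
Bearing (0.75 in plate, F_u = 65 ksi): end bolts L_c = 2.1875 − 1.125/2 = 1.625, R_n = min(1.2×1.625×0.75×65, 2.4×1×0.75×65) = 95.063 kips/bolt; interior L_c = 3.8125 − 1.125 = 2.6875, R_n = 117 kips/bolt. φR_n = 0.75 × (2×95.063 + 6×117) = 669.1 kips.
Tension yield (gross): A_g = 6.5×0.75 = 4.875 in². φR_n = 0.90 × 50 × 4.875 = 219.4 kips.
Governing: min(320.4, 669.1, 219.4) = 219.4 kips → gross-section yield.

219.4 kips (gross-section yield governs)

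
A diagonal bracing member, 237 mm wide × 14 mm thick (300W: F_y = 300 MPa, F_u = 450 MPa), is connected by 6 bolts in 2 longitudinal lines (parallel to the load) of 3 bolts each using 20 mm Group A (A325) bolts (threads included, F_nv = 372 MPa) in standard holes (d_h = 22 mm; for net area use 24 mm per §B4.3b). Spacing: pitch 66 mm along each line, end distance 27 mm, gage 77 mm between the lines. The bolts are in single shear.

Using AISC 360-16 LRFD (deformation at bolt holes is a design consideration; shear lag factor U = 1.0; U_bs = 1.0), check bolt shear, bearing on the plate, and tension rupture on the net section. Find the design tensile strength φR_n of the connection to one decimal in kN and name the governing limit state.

525.9 kN (bolt shear governs)

Bolt shear: A_b = π(20)²/4 = 314.16 mm². φR_n = 0.75 × 372 × 314.16 × 6 × 1 = 525.9 kN.
Bearing (14 mm plate, F_u = 450 MPa): end bolts L_c = 27 − 22/2 = 16, R_n = min(1.2×16×14×450, 2.4×20×14×450) = 120.96 kN/bolt; interior L_c = 66 − 22 = 44, R_n = 302.4 kN/bolt. φR_n = 0.75 × (2×120.96 + 4×302.4) = 1088.6 kN.
Tension rupture (net): A_n = (237 − 2×24)×14 = 2646 mm² (U = 1.0, A_e = A_n). φR_n = 0.75 × 450 × 2646 = 893.0 kN.
Governing: min(525.9, 1088.6, 893.0) = 525.9 kN → bolt shear.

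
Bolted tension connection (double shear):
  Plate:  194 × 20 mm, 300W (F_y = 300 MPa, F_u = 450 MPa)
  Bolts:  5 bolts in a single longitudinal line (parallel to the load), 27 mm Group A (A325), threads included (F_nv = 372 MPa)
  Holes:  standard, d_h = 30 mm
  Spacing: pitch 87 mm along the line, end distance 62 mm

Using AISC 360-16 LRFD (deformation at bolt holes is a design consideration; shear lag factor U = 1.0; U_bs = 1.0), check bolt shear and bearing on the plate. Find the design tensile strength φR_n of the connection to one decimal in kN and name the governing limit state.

1597.4 kN (bolt shear governs)

Bolt shear: A_b = π(27)²/4 = 572.56 mm². φR_n = 0.75 × 372 × 572.56 × 5 × 2 = 1597.4 kN.
Bearing (20 mm plate, F_u = 450 MPa): end bolts L_c = 62 − 30/2 = 47, R_n = min(1.2×47×20×450, 2.4×27×20×450) = 507.6 kN/bolt; interior L_c = 87 − 30 = 57, R_n = 583.2 kN/bolt. φR_n = 0.75 × (1×507.6 + 4×583.2) = 2130.3 kN.
Governing: min(1597.4, 2130.3) = 1597.4 kN → bolt shear.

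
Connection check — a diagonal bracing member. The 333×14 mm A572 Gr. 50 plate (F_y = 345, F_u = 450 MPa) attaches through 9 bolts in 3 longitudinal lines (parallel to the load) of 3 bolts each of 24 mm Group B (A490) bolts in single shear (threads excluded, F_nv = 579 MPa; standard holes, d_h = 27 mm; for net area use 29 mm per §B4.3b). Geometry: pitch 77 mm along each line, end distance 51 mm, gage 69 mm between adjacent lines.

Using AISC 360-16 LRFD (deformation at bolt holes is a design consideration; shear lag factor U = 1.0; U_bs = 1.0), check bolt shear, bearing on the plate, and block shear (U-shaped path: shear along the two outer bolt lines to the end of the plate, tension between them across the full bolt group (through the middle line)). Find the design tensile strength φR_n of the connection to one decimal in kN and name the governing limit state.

1129.3 kN (block shear governs)

Bolt shear: A_b = π(24)²/4 = 452.39 mm². φR_n = 0.75 × 579 × 452.39 × 9 × 1 = 1768.1 kN.
Bearing (14 mm plate, F_u = 450 MPa): end bolts L_c = 51 − 27/2 = 37.5, R_n = min(1.2×37.5×14×450, 2.4×24×14×450) = 283.5 kN/bolt; interior L_c = 77 − 27 = 50, R_n = 362.88 kN/bolt. φR_n = 0.75 × (3×283.5 + 6×362.88) = 2270.8 kN.
Block shear: shear path 2×[51+2×77] = 2×205 mm, A_gv = 5740, A_nv = 2×(205 − 2.5×29)×14 = 3710 mm²; tension across gage: (138 − 2×29)×14 = 1120 mm². R_n = min(0.6×450×3710, 0.6×345×5740) + 1.0×450×1120 = min(1001.7, 1188.2) + 504 = 1505.7 kN. φR_n = 0.75 × 1505.7 = 1129.3 kN.
Governing: min(1768.1, 2270.8, 1129.3) = 1129.3 kN → block shear.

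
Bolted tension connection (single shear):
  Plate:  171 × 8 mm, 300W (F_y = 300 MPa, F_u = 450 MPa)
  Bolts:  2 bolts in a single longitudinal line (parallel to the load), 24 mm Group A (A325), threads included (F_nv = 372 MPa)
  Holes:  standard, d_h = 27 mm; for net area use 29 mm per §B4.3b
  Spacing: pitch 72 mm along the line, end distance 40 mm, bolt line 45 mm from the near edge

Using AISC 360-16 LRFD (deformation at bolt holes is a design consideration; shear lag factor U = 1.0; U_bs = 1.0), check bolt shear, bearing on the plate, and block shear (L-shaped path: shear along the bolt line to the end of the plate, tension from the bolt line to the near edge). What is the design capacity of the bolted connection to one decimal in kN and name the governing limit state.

Bolt shear: A_b = π(24)²/4 = 452.39 mm². φR_n = 0.75 × 372 × 452.39 × 2 × 1 = 252.4 kN.
Bearing (8 mm plate, F_u = 450 MPa): end bolts L_c = 40 − 27/2 = 26.5, R_n = min(1.2×26.5×8×450, 2.4×24×8×450) = 114.48 kN/bolt; interior L_c = 72 − 27 = 45, R_n = 194.4 kN/bolt. φR_n = 0.75 × (1×114.48 + 1×194.4) = 231.7 kN.
Block shear: shear path 1×[40+1×72] = 1×112 mm, A_gv = 896, A_nv = 1×(112 − 1.5×29)×8 = 548 mm²; tension to near edge: (45 − 0.5×29)×8 = 244 mm². R_n = min(0.6×450×548, 0.6×300×896) + 1.0×450×244 = min(147.96, 161.28) + 109.8 = 257.76 kN. φR_n = 0.75 × 257.76 = 193.3 kN.
Governing: min(252.4, 231.7, 193.3) = 193.3 kN → block shear.

193.3 kN (block shear governs)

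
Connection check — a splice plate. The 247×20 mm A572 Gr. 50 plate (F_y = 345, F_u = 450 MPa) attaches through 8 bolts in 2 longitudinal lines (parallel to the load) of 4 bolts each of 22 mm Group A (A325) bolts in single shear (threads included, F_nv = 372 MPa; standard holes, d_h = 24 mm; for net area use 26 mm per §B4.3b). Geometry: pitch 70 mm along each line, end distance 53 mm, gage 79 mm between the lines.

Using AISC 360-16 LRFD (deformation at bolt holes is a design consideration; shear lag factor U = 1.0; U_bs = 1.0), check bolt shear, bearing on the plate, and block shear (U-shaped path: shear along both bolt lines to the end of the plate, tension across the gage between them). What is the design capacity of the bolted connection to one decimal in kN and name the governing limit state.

848.5 kN (bolt shear governs)

Bolt shear: A_b = π(22)²/4 = 380.13 mm². φR_n = 0.75 × 372 × 380.13 × 8 × 1 = 848.5 kN.
Bearing (20 mm plate, F_u = 450 MPa): end bolts L_c = 53 − 24/2 = 41, R_n = min(1.2×41×20×450, 2.4×22×20×450) = 442.8 kN/bolt; interior L_c = 70 − 24 = 46, R_n = 475.2 kN/bolt. φR_n = 0.75 × (2×442.8 + 6×475.2) = 2802.6 kN.
Block shear: shear path 2×[53+3×70] = 2×263 mm, A_gv = 10520, A_nv = 2×(263 − 3.5×26)×20 = 6880 mm²; tension across gage: (79 − 1×26)×20 = 1060 mm². R_n = min(0.6×450×6880, 0.6×345×10520) + 1.0×450×1060 = min(1857.6, 2177.6) + 477 = 2334.6 kN. φR_n = 0.75 × 2334.6 = 1751.0 kN.
Governing: min(848.5, 2802.6, 1751.0) = 848.5 kN → bolt shear.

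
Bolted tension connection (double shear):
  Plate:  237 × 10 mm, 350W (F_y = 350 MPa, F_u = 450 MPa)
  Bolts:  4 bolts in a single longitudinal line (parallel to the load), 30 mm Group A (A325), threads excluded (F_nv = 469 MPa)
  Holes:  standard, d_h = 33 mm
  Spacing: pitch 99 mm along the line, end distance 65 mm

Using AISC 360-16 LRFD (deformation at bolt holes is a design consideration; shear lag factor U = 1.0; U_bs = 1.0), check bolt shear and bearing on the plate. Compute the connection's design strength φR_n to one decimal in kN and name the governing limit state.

925.4 kN (bearing governs)

Bolt shear: A_b = π(30)²/4 = 706.86 mm². φR_n = 0.75 × 469 × 706.86 × 4 × 2 = 1989.1 kN.
Bearing (10 mm plate, F_u = 450 MPa): end bolts L_c = 65 − 33/2 = 48.5, R_n = min(1.2×48.5×10×450, 2.4×30×10×450) = 261.9 kN/bolt; interior L_c = 99 − 33 = 66, R_n = 324 kN/bolt. φR_n = 0.75 × (1×261.9 + 3×324) = 925.4 kN.
Governing: min(1989.1, 925.4) = 925.4 kN → bearing.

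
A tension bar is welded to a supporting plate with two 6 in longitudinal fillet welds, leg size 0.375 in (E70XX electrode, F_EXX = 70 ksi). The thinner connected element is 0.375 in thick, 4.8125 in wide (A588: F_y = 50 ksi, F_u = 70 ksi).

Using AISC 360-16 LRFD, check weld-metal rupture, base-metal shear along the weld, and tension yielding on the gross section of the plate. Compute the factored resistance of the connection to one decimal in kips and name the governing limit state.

81.2 kips (gross-section yield governs)

Weld metal: throat = 0.707×0.375 = 0.26513 in, L = 2×6 = 12 in. φR_n = 0.75 × 0.6 × 70 × 0.26513 × 12 = 100.2 kips.
Base metal shear (0.375 in plate): yield φR_n = 1.0×0.6×50×0.375×12 = 135.0 kips; rupture φR_n = 0.75×0.6×70×0.375×12 = 141.8 kips; take 135.0 kips (yield).
Tension yield (gross): A_g = 4.8125×0.375 = 1.8047 in². φR_n = 0.90 × 50 × 1.8047 = 81.2 kips.
Governing: min(100.2, 135.0, 81.2) = 81.2 kips → gross-section yield.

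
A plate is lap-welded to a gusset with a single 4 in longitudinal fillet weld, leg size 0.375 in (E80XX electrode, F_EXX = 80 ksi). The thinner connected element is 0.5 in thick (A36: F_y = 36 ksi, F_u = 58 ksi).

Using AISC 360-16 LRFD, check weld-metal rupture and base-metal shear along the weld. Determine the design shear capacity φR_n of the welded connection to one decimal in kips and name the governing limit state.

Weld metal: throat = 0.707×0.375 = 0.26513 in, L = 4 in. φR_n = 0.75 × 0.6 × 80 × 0.26513 × 4 = 38.2 kips.
Base metal shear (0.5 in plate): yield φR_n = 1.0×0.6×36×0.5×4 = 43.2 kips; rupture φR_n = 0.75×0.6×58×0.5×4 = 52.2 kips; take 43.2 kips (yield).
Governing: min(38.2, 43.2) = 38.2 kips → weld metal.

38.2 kips (weld metal governs)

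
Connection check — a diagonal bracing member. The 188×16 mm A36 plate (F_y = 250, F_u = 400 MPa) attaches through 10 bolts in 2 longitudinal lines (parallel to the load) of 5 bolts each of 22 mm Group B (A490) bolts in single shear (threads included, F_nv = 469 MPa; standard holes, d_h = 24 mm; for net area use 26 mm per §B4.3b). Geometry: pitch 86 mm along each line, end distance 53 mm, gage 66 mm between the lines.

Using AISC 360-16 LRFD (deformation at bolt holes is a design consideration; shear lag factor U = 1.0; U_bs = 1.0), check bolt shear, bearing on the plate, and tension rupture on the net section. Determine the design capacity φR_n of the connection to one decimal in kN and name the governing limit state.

Bolt shear: A_b = π(22)²/4 = 380.13 mm². φR_n = 0.75 × 469 × 380.13 × 10 × 1 = 1337.1 kN.
Bearing (16 mm plate, F_u = 400 MPa): end bolts L_c = 53 − 24/2 = 41, R_n = min(1.2×41×16×400, 2.4×22×16×400) = 314.88 kN/bolt; interior L_c = 86 − 24 = 62, R_n = 337.92 kN/bolt. φR_n = 0.75 × (2×314.88 + 8×337.92) = 2499.8 kN.
Tension rupture (net): A_n = (188 − 2×26)×16 = 2176 mm² (U = 1.0, A_e = A_n). φR_n = 0.75 × 400 × 2176 = 652.8 kN.
Governing: min(1337.1, 2499.8, 652.8) = 652.8 kN → net-section rupture.

652.8 kN (net-section rupture governs)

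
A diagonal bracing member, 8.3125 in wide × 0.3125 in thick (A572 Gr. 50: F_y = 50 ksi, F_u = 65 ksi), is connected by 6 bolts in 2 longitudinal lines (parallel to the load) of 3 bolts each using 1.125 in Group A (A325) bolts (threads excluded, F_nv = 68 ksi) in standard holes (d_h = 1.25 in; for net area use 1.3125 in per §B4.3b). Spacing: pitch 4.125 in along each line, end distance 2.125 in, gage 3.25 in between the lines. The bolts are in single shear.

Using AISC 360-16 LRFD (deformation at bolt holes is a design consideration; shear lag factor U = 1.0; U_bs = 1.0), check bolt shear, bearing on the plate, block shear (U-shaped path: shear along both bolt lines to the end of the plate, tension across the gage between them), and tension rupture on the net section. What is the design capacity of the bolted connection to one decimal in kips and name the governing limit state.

86.6 kips (net-section rupture governs)

Bolt shear: A_b = π(1.125)²/4 = 0.99402 in². φR_n = 0.75 × 68 × 0.99402 × 6 × 1 = 304.2 kips.
Bearing (0.3125 in plate, F_u = 65 ksi): end bolts L_c = 2.125 − 1.25/2 = 1.5, R_n = min(1.2×1.5×0.3125×65, 2.4×1.125×0.3125×65) = 36.563 kips/bolt; interior L_c = 4.125 − 1.25 = 2.875, R_n = 54.844 kips/bolt. φR_n = 0.75 × (2×36.563 + 4×54.844) = 219.4 kips.
Block shear: shear path 2×[2.125+2×4.125] = 2×10.375 in, A_gv = 6.4844, A_nv = 2×(10.375 − 2.5×1.3125)×0.3125 = 4.4336 in²; tension across gage: (3.25 − 1×1.3125)×0.3125 = 0.60547 in². R_n = min(0.6×65×4.4336, 0.6×50×6.4844) + 1.0×65×0.60547 = min(172.91, 194.53) + 39.356 = 212.27 kips. φR_n = 0.75 × 212.27 = 159.2 kips.
Tension rupture (net): A_n = (8.3125 − 2×1.3125)×0.3125 = 1.7773 in² (U = 1.0, A_e = A_n). φR_n = 0.75 × 65 × 1.7773 = 86.6 kips.
Governing: min(304.2, 219.4, 159.2, 86.6) = 86.6 kips → net-section rupture.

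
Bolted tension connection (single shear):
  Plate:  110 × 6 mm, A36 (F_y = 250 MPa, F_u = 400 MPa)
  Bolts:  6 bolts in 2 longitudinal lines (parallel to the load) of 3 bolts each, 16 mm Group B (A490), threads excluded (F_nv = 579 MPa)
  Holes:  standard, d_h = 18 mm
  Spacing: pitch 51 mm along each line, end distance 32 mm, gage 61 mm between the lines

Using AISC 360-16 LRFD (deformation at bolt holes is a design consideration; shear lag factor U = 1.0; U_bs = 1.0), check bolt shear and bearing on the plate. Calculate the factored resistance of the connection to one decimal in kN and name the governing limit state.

Bolt shear: A_b = π(16)²/4 = 201.06 mm². φR_n = 0.75 × 579 × 201.06 × 6 × 1 = 523.9 kN.
Bearing (6 mm plate, F_u = 400 MPa): end bolts L_c = 32 − 18/2 = 23, R_n = min(1.2×23×6×400, 2.4×16×6×400) = 66.24 kN/bolt; interior L_c = 51 − 18 = 33, R_n = 92.16 kN/bolt. φR_n = 0.75 × (2×66.24 + 4×92.16) = 375.8 kN.
Governing: min(523.9, 375.8) = 375.8 kN → bearing.

375.8 kN (bearing governs)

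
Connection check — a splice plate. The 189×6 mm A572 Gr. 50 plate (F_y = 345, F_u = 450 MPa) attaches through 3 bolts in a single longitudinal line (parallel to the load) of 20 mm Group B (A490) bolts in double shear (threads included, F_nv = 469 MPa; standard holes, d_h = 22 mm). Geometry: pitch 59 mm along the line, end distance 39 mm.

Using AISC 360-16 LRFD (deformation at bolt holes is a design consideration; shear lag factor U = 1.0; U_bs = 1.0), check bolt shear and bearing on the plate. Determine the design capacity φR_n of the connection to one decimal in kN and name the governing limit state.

Bolt shear: A_b = π(20)²/4 = 314.16 mm². φR_n = 0.75 × 469 × 314.16 × 3 × 2 = 663.0 kN.
Bearing (6 mm plate, F_u = 450 MPa): end bolts L_c = 39 − 22/2 = 28, R_n = min(1.2×28×6×450, 2.4×20×6×450) = 90.72 kN/bolt; interior L_c = 59 − 22 = 37, R_n = 119.88 kN/bolt. φR_n = 0.75 × (1×90.72 + 2×119.88) = 247.9 kN.
Governing: min(663.0, 247.9) = 247.9 kN → bearing.

247.9 kN (bearing governs)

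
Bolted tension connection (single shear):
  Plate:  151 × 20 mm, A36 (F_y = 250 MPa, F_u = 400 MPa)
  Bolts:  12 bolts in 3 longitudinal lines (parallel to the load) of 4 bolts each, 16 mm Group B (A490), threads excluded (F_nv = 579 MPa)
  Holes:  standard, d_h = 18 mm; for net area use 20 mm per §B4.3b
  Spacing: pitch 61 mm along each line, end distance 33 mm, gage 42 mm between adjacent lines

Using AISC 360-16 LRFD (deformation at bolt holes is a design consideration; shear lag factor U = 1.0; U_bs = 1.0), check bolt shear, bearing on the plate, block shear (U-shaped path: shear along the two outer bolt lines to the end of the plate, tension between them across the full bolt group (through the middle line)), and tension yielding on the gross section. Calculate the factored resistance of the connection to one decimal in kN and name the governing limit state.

679.5 kN (gross-section yield governs)

Bolt shear: A_b = π(16)²/4 = 201.06 mm². φR_n = 0.75 × 579 × 201.06 × 12 × 1 = 1047.7 kN.
Bearing (20 mm plate, F_u = 400 MPa): end bolts L_c = 33 − 18/2 = 24, R_n = min(1.2×24×20×400, 2.4×16×20×400) = 230.4 kN/bolt; interior L_c = 61 − 18 = 43, R_n = 307.2 kN/bolt. φR_n = 0.75 × (3×230.4 + 9×307.2) = 2592.0 kN.
Block shear: shear path 2×[33+3×61] = 2×216 mm, A_gv = 8640, A_nv = 2×(216 − 3.5×20)×20 = 5840 mm²; tension across gage: (84 − 2×20)×20 = 880 mm². R_n = min(0.6×400×5840, 0.6×250×8640) + 1.0×400×880 = min(1401.6, 1296) + 352 = 1648 kN. φR_n = 0.75 × 1648 = 1236.0 kN.
Tension yield (gross): A_g = 151×20 = 3020 mm². φR_n = 0.90 × 250 × 3020 = 679.5 kN.
Governing: min(1047.7, 2592.0, 1236.0, 679.5) = 679.5 kN → gross-section yield.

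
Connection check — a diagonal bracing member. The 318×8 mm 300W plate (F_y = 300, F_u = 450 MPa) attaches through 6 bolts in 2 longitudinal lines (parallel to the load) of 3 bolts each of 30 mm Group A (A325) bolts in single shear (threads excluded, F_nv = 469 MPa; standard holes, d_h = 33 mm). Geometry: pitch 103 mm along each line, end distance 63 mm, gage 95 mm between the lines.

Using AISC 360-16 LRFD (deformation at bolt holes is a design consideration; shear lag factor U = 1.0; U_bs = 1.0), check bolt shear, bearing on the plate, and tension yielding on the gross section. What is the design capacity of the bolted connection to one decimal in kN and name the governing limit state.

Bolt shear: A_b = π(30)²/4 = 706.86 mm². φR_n = 0.75 × 469 × 706.86 × 6 × 1 = 1491.8 kN.
Bearing (8 mm plate, F_u = 450 MPa): end bolts L_c = 63 − 33/2 = 46.5, R_n = min(1.2×46.5×8×450, 2.4×30×8×450) = 200.88 kN/bolt; interior L_c = 103 − 33 = 70, R_n = 259.2 kN/bolt. φR_n = 0.75 × (2×200.88 + 4×259.2) = 1078.9 kN.
Tension yield (gross): A_g = 318×8 = 2544 mm². φR_n = 0.90 × 300 × 2544 = 686.9 kN.
Governing: min(1491.8, 1078.9, 686.9) = 686.9 kN → gross-section yield.

686.9 kN (gross-section yield governs)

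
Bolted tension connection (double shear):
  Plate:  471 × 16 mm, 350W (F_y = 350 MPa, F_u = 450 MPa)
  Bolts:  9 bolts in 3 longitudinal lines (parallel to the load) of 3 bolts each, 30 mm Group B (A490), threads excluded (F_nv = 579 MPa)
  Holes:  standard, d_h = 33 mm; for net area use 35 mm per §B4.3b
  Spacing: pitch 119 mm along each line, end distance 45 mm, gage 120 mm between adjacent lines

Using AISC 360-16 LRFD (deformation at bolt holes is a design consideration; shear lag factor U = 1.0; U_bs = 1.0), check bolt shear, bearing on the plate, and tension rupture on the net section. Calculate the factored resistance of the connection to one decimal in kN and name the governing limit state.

1976.4 kN (net-section rupture governs)

Bolt shear: A_b = π(30)²/4 = 706.86 mm². φR_n = 0.75 × 579 × 706.86 × 9 × 2 = 5525.2 kN.
Bearing (16 mm plate, F_u = 450 MPa): end bolts L_c = 45 − 33/2 = 28.5, R_n = min(1.2×28.5×16×450, 2.4×30×16×450) = 246.24 kN/bolt; interior L_c = 119 − 33 = 86, R_n = 518.4 kN/bolt. φR_n = 0.75 × (3×246.24 + 6×518.4) = 2886.8 kN.
Tension rupture (net): A_n = (471 − 3×35)×16 = 5856 mm² (U = 1.0, A_e = A_n). φR_n = 0.75 × 450 × 5856 = 1976.4 kN.
Governing: min(5525.2, 2886.8, 1976.4) = 1976.4 kN → net-section rupture.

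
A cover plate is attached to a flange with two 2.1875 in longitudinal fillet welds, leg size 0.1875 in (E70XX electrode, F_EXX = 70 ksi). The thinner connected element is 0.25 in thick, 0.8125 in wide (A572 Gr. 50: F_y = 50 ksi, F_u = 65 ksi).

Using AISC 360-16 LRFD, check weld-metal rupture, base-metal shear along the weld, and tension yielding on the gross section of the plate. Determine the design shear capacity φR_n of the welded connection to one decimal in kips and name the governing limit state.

Weld metal: throat = 0.707×0.1875 = 0.13256 in, L = 2×2.1875 = 4.375 in. φR_n = 0.75 × 0.6 × 70 × 0.13256 × 4.375 = 18.3 kips.
Base metal shear (0.25 in plate): yield φR_n = 1.0×0.6×50×0.25×4.375 = 32.8 kips; rupture φR_n = 0.75×0.6×65×0.25×4.375 = 32.0 kips; take 32.0 kips (rupture).
Tension yield (gross): A_g = 0.8125×0.25 = 0.20313 in². φR_n = 0.90 × 50 × 0.20313 = 9.1 kips.
Governing: min(18.3, 32.0, 9.1) = 9.1 kips → gross-section yield.

9.1 kips (gross-section yield governs)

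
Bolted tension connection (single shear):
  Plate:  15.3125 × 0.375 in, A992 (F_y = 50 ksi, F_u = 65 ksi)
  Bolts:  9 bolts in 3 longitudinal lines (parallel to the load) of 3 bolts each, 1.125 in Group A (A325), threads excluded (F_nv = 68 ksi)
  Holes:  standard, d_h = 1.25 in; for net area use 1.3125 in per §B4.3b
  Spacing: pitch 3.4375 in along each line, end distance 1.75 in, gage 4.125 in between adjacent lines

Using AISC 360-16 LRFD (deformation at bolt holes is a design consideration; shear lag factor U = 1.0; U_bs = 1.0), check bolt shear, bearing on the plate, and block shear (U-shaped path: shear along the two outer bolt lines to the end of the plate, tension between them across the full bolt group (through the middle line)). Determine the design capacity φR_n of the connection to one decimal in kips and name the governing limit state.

Bolt shear: A_b = π(1.125)²/4 = 0.99402 in². φR_n = 0.75 × 68 × 0.99402 × 9 × 1 = 456.3 kips.
Bearing (0.375 in plate, F_u = 65 ksi): end bolts L_c = 1.75 − 1.25/2 = 1.125, R_n = min(1.2×1.125×0.375×65, 2.4×1.125×0.375×65) = 32.906 kips/bolt; interior L_c = 3.4375 − 1.25 = 2.1875, R_n = 63.984 kips/bolt. φR_n = 0.75 × (3×32.906 + 6×63.984) = 362.0 kips.
Block shear: shear path 2×[1.75+2×3.4375] = 2×8.625 in, A_gv = 6.4688, A_nv = 2×(8.625 − 2.5×1.3125)×0.375 = 4.0078 in²; tension across gage: (8.25 − 2×1.3125)×0.375 = 2.1094 in². R_n = min(0.6×65×4.0078, 0.6×50×6.4688) + 1.0×65×2.1094 = min(156.3, 194.06) + 137.11 = 293.41 kips. φR_n = 0.75 × 293.41 = 220.1 kips.
Governing: min(456.3, 362.0, 220.1) = 220.1 kips → block shear.

220.1 kips (block shear governs)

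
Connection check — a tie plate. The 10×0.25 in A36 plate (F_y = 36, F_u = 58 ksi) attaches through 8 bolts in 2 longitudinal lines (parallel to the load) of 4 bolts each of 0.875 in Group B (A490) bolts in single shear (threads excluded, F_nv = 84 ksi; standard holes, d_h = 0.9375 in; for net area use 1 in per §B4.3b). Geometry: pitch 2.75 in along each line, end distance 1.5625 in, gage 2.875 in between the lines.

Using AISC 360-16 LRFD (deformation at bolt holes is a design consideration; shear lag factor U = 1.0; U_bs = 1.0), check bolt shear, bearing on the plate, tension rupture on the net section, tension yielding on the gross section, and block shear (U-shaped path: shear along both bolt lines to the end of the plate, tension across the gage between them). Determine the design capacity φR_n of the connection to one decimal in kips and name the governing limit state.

81.0 kips (gross-section yield governs)

Bolt shear: A_b = π(0.875)²/4 = 0.60132 in². φR_n = 0.75 × 84 × 0.60132 × 8 × 1 = 303.1 kips.
Bearing (0.25 in plate, F_u = 58 ksi): end bolts L_c = 1.5625 − 0.9375/2 = 1.09375, R_n = min(1.2×1.09375×0.25×58, 2.4×0.875×0.25×58) = 19.031 kips/bolt; interior L_c = 2.75 − 0.9375 = 1.8125, R_n = 30.45 kips/bolt. φR_n = 0.75 × (2×19.031 + 6×30.45) = 165.6 kips.
Tension rupture (net): A_n = (10 − 2×1)×0.25 = 2 in² (U = 1.0, A_e = A_n). φR_n = 0.75 × 58 × 2 = 87.0 kips.
Tension yield (gross): A_g = 10×0.25 = 2.5 in². φR_n = 0.90 × 36 × 2.5 = 81.0 kips.
Block shear: shear path 2×[1.5625+3×2.75] = 2×9.8125 in, A_gv = 4.9063, A_nv = 2×(9.8125 − 3.5×1)×0.25 = 3.1563 in²; tension across gage: (2.875 − 1×1)×0.25 = 0.46875 in². R_n = min(0.6×58×3.1563, 0.6×36×4.9063) + 1.0×58×0.46875 = min(109.84, 105.98) + 27.188 = 133.17 kips. φR_n = 0.75 × 133.17 = 99.9 kips.
Governing: min(303.1, 165.6, 87.0, 81.0, 99.9) = 81.0 kips → gross-section yield.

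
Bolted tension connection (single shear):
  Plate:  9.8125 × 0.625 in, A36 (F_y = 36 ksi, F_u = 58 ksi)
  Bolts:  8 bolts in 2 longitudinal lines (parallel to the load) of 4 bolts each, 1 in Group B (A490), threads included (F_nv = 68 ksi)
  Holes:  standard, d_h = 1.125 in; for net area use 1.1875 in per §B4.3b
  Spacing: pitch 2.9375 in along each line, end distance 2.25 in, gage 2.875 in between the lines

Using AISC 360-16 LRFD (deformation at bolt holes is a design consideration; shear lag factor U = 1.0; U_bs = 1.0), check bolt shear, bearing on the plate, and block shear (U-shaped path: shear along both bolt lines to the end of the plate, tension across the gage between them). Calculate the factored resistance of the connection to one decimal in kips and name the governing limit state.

Bolt shear: A_b = π(1)²/4 = 0.7854 in². φR_n = 0.75 × 68 × 0.7854 × 8 × 1 = 320.4 kips.
Bearing (0.625 in plate, F_u = 58 ksi): end bolts L_c = 2.25 − 1.125/2 = 1.6875, R_n = min(1.2×1.6875×0.625×58, 2.4×1×0.625×58) = 73.406 kips/bolt; interior L_c = 2.9375 − 1.125 = 1.8125, R_n = 78.844 kips/bolt. φR_n = 0.75 × (2×73.406 + 6×78.844) = 464.9 kips.
Block shear: shear path 2×[2.25+3×2.9375] = 2×11.0625 in, A_gv = 13.828, A_nv = 2×(11.0625 − 3.5×1.1875)×0.625 = 8.6328 in²; tension across gage: (2.875 − 1×1.1875)×0.625 = 1.0547 in². R_n = min(0.6×58×8.6328, 0.6×36×13.828) + 1.0×58×1.0547 = min(300.42, 298.68) + 61.173 = 359.85 kips. φR_n = 0.75 × 359.85 = 269.9 kips.
Governing: min(320.4, 464.9, 269.9) = 269.9 kips → block shear.

269.9 kips (block shear governs)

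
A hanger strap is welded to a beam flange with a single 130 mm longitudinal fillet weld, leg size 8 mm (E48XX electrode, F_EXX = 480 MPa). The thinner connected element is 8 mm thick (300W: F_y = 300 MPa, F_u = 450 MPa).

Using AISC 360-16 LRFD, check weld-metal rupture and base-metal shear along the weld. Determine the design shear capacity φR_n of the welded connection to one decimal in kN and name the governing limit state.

Weld metal: throat = 0.707×8 = 5.656 mm, L = 130 mm. φR_n = 0.75 × 0.6 × 480 × 5.656 × 130 = 158.8 kN.
Base metal shear (8 mm plate): yield φR_n = 1.0×0.6×300×8×130 = 187.2 kN; rupture φR_n = 0.75×0.6×450×8×130 = 210.6 kN; take 187.2 kN (yield).
Governing: min(158.8, 187.2) = 158.8 kN → weld metal.

158.8 kN (weld metal governs)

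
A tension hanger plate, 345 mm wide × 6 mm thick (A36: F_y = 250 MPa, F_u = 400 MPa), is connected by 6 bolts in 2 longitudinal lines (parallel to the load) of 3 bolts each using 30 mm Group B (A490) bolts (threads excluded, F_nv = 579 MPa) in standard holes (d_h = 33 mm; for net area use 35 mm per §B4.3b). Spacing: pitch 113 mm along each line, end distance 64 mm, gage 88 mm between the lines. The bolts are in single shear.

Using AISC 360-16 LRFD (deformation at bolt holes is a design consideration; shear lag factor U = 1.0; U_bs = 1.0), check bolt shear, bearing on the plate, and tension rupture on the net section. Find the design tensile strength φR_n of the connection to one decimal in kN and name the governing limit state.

Bolt shear: A_b = π(30)²/4 = 706.86 mm². φR_n = 0.75 × 579 × 706.86 × 6 × 1 = 1841.7 kN.
Bearing (6 mm plate, F_u = 400 MPa): end bolts L_c = 64 − 33/2 = 47.5, R_n = min(1.2×47.5×6×400, 2.4×30×6×400) = 136.8 kN/bolt; interior L_c = 113 − 33 = 80, R_n = 172.8 kN/bolt. φR_n = 0.75 × (2×136.8 + 4×172.8) = 723.6 kN.
Tension rupture (net): A_n = (345 − 2×35)×6 = 1650 mm² (U = 1.0, A_e = A_n). φR_n = 0.75 × 400 × 1650 = 495.0 kN.
Governing: min(1841.7, 723.6, 495.0) = 495.0 kN → net-section rupture.

495.0 kN (net-section rupture governs)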